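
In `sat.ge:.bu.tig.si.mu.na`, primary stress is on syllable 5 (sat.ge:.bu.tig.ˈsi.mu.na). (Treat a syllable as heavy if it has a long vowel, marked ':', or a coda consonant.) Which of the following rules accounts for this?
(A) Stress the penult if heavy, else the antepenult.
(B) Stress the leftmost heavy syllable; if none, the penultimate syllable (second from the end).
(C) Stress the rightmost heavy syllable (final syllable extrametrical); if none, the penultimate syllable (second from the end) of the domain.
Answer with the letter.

Rule A → syllable 5 ✓.
Rule B → syllable 1 (observed: 5).
Rule C → syllable 4 (observed: 5).

A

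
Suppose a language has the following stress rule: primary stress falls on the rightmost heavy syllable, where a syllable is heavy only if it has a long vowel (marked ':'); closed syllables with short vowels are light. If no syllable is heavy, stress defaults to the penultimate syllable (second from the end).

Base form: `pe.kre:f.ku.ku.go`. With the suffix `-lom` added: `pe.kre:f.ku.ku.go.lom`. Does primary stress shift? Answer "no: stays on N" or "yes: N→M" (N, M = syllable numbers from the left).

Base `pe.kre:f.ku.ku.go` (5 syllables):
  Weights: 1 pe L, 2 kre:f H, 3 ku L, 4 ku L, 5 go L.
  Heavy syllables in the domain: 2. The rightmost is syllable 2 (kre:f).
  → primary stress on syllable 2.
Suffixed `pe.kre:f.ku.ku.go.lom` (6 syllables):
  Weights: 1 pe L, 2 kre:f H, 3 ku L, 4 ku L, 5 go L, 6 lom L.
  Heavy syllables in the domain: 2. The rightmost is syllable 2 (kre:f).
  → primary stress on syllable 2.

no: stays on 2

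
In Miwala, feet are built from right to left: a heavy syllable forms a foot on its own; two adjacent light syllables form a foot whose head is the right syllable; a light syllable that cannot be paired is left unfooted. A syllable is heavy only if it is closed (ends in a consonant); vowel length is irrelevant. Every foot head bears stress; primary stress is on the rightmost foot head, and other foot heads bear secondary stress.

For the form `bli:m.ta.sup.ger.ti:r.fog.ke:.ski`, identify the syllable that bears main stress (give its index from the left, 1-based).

Weights: 1 bli:m H, 2 ta L, 3 sup H, 4 ger H, 5 ti:r H, 6 fog H, 7 ke: L, 8 ski L.
Parse right to left (heavy = foot alone; LL = one foot; stranded L unfooted): (ˈbli:m) ta (ˈsup) (ˈger) (ˈti:r) (ˈfog) (ke:.ˈski).
Foot heads: 1, 3, 4, 5, 6, 8.
Primary stress on the rightmost head = syllable 8.
Primary stress: syllable 8 → bli:m.ta.sup.ger.ti:r.fog.ke:.ˈski.

8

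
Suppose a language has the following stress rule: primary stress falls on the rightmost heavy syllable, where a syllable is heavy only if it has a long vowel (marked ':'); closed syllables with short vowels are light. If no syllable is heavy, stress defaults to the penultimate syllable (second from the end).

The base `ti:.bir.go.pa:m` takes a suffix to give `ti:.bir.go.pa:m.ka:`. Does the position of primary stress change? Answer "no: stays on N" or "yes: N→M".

Base `ti:.bir.go.pa:m` (4 syllables):
  Weights: 1 ti: H, 2 bir L, 3 go L, 4 pa:m H.
  Heavy syllables in the domain: 1, 4. The rightmost is syllable 4 (pa:m).
  → primary stress on syllable 4.
Suffixed `ti:.bir.go.pa:m.ka:` (5 syllables):
  Weights: 1 ti: H, 2 bir L, 3 go L, 4 pa:m H, 5 ka: H.
  Heavy syllables in the domain: 1, 4, 5. The rightmost is syllable 5 (ka:).
  → primary stress on syllable 5.

yes: 4→5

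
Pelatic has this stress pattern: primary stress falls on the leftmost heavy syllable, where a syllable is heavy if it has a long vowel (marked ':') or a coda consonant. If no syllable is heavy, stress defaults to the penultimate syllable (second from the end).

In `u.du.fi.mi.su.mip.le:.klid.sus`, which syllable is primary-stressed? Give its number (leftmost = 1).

Weights: 1 u L, 2 du L, 3 fi L, 4 mi L, 5 su L, 6 mip H, 7 le: H, 8 klid H, 9 sus H.
Heavy syllables in the domain: 6, 7, 8, 9. The leftmost is syllable 6 (mip).
Primary stress: syllable 6 → u.du.fi.mi.su.ˈmip.le:.klid.sus.

6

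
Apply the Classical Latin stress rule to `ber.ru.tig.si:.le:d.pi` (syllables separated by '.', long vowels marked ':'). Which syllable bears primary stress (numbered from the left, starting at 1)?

5

Classical Latin: stress the penult if heavy (long vowel or closed), else the antepenult.
Weights: 4 si: H, 5 le:d H, 6 pi L.
The penult (syllable 5, le:d) is heavy, so it takes stress.
Stress on syllable 5: ber.ru.tig.si:.ˈle:d.pi.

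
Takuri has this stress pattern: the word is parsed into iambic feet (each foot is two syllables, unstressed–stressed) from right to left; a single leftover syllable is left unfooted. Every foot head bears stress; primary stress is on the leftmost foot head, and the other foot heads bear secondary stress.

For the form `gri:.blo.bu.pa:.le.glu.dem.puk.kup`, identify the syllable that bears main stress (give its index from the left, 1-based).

Parse right to left into iambic (σˈσ) feet: gri: (blo.ˈbu) (pa:.ˈle) (glu.ˈdem) (puk.ˈkup). Syllable 1 is left unfooted.
Foot heads (stressed positions): 3, 5, 7, 9.
End Rule Leftmost: primary stress on the leftmost head = syllable 3.
Primary stress: syllable 3 → gri:.blo.ˈbu.pa:.le.glu.dem.puk.kup.

3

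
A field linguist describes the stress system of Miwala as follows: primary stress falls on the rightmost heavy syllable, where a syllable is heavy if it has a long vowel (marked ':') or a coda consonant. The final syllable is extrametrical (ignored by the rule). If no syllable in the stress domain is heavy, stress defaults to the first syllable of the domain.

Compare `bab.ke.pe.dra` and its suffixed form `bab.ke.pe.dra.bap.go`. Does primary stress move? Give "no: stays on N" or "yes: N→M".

yes: 1→5

Base `bab.ke.pe.dra` (4 syllables):
  The final syllable (4, dra) is extrametrical; the stress domain is syllables 1–3.
  Weights: 1 bab H, 2 ke L, 3 pe L.
  Heavy syllables in the domain: 1. The rightmost is syllable 1 (bab).
  → primary stress on syllable 1.
Suffixed `bab.ke.pe.dra.bap.go` (6 syllables):
  The final syllable (6, go) is extrametrical; the stress domain is syllables 1–5.
  Weights: 1 bab H, 2 ke L, 3 pe L, 4 dra L, 5 bap H.
  Heavy syllables in the domain: 1, 5. The rightmost is syllable 5 (bap).
  → primary stress on syllable 5.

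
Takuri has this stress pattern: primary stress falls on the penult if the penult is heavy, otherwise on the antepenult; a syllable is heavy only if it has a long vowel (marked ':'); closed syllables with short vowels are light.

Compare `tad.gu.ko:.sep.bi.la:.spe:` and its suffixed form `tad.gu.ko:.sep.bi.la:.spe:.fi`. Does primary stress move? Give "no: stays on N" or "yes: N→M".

yes: 6→7

Base `tad.gu.ko:.sep.bi.la:.spe:` (7 syllables):
  Weights: 5 bi L, 6 la: H, 7 spe: H.
  The penult (syllable 6, la:) is heavy, so it takes stress.
  → primary stress on syllable 6.
Suffixed `tad.gu.ko:.sep.bi.la:.spe:.fi` (8 syllables):
  Weights: 6 la: H, 7 spe: H, 8 fi L.
  The penult (syllable 7, spe:) is heavy, so it takes stress.
  → primary stress on syllable 7.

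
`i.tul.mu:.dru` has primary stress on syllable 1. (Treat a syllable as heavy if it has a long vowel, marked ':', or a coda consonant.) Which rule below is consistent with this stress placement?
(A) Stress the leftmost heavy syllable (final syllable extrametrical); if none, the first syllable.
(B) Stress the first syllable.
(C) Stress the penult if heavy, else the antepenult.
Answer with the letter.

B

Rule A → syllable 2 (observed: 1).
Rule B → syllable 1 ✓.
Rule C → syllable 3 (observed: 1).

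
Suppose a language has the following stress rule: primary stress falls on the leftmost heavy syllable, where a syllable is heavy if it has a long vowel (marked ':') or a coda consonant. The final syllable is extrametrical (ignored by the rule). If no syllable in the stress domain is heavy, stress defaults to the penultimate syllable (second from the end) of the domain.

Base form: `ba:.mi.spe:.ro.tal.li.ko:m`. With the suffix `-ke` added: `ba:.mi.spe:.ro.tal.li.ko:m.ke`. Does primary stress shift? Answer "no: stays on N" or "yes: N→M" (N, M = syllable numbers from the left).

no: stays on 1

Base `ba:.mi.spe:.ro.tal.li.ko:m` (7 syllables):
  The final syllable (7, ko:m) is extrametrical; the stress domain is syllables 1–6.
  Weights: 1 ba: H, 2 mi L, 3 spe: H, 4 ro L, 5 tal H, 6 li L.
  Heavy syllables in the domain: 1, 3, 5. The leftmost is syllable 1 (ba:).
  → primary stress on syllable 1.
Suffixed `ba:.mi.spe:.ro.tal.li.ko:m.ke` (8 syllables):
  The final syllable (8, ke) is extrametrical; the stress domain is syllables 1–7.
  Weights: 1 ba: H, 2 mi L, 3 spe: H, 4 ro L, 5 tal H, 6 li L, 7 ko:m H.
  Heavy syllables in the domain: 1, 3, 5, 7. The leftmost is syllable 1 (ba:).
  → primary stress on syllable 1.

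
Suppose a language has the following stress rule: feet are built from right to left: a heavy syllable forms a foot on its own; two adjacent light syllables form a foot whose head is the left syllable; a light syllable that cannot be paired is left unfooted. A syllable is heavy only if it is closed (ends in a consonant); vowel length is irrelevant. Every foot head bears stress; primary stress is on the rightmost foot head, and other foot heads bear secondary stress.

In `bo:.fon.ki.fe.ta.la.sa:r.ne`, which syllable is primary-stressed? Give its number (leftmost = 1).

7

Weights: 1 bo: L, 2 fon H, 3 ki L, 4 fe L, 5 ta L, 6 la L, 7 sa:r H, 8 ne L.
Parse right to left (heavy = foot alone; LL = one foot; stranded L unfooted): bo: (ˈfon) (ˈki.fe) (ˈta.la) (ˈsa:r) ne.
Foot heads: 2, 3, 5, 7.
Primary stress on the rightmost head = syllable 7.
Primary stress: syllable 7 → bo:.fon.ki.fe.ta.la.ˈsa:r.ne.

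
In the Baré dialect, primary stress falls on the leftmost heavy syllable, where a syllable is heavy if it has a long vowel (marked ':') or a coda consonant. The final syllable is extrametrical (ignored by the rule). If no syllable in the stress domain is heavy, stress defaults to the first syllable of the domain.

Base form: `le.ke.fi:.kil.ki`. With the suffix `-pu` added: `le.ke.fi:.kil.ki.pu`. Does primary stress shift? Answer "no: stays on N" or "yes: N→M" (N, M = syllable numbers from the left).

no: stays on 3

Base `le.ke.fi:.kil.ki` (5 syllables):
  The final syllable (5, ki) is extrametrical; the stress domain is syllables 1–4.
  Weights: 1 le L, 2 ke L, 3 fi: H, 4 kil H.
  Heavy syllables in the domain: 3, 4. The leftmost is syllable 3 (fi:).
  → primary stress on syllable 3.
Suffixed `le.ke.fi:.kil.ki.pu` (6 syllables):
  The final syllable (6, pu) is extrametrical; the stress domain is syllables 1–5.
  Weights: 1 le L, 2 ke L, 3 fi: H, 4 kil H, 5 ki L.
  Heavy syllables in the domain: 3, 4. The leftmost is syllable 3 (fi:).
  → primary stress on syllable 3.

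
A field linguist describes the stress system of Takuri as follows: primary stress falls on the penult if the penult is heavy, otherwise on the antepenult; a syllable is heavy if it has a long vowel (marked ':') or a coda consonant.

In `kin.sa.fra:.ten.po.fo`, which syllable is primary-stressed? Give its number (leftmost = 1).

4

Weights: 4 ten H, 5 po L, 6 fo L.
The penult (syllable 5, po) is light, so stress falls on the antepenult (syllable 4, ten).
Primary stress: syllable 4 → kin.sa.fra:.ˈten.po.fo.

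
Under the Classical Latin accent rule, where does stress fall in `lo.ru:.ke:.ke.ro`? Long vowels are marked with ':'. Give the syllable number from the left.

Classical Latin: stress the penult if heavy (long vowel or closed), else the antepenult.
Weights: 3 ke: H, 4 ke L, 5 ro L.
The penult (syllable 4, ke) is light, so stress falls on the antepenult (syllable 3, ke:).
Stress on syllable 3: lo.ru:.ˈke:.ke.ro.

3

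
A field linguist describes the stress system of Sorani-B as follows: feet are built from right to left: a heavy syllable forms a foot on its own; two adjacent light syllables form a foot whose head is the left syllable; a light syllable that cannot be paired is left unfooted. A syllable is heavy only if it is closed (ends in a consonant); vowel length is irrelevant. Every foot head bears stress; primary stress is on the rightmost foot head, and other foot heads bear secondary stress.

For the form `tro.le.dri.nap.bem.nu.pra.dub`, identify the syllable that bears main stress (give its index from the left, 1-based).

8

Weights: 1 tro L, 2 le L, 3 dri L, 4 nap H, 5 bem H, 6 nu L, 7 pra L, 8 dub H.
Parse right to left (heavy = foot alone; LL = one foot; stranded L unfooted): tro (ˈle.dri) (ˈnap) (ˈbem) (ˈnu.pra) (ˈdub).
Foot heads: 2, 4, 5, 6, 8.
Primary stress on the rightmost head = syllable 8.
Primary stress: syllable 8 → tro.le.dri.nap.bem.nu.pra.ˈdub.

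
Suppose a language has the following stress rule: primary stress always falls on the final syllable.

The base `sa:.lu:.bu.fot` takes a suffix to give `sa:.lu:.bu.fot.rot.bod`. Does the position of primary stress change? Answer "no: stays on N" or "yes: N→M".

Base `sa:.lu:.bu.fot` (4 syllables):
  The word has 4 syllables; the final syllable is syllable 4 (fot).
  → primary stress on syllable 4.
Suffixed `sa:.lu:.bu.fot.rot.bod` (6 syllables):
  The word has 6 syllables; the final syllable is syllable 6 (bod).
  → primary stress on syllable 6.

yes: 4→6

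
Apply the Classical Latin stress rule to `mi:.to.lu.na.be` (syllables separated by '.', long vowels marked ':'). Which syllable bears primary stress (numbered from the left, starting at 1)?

3

Classical Latin: stress the penult if heavy (long vowel or closed), else the antepenult.
Weights: 3 lu L, 4 na L, 5 be L.
The penult (syllable 4, na) is light, so stress falls on the antepenult (syllable 3, lu).
Stress on syllable 3: mi:.to.ˈlu.na.be.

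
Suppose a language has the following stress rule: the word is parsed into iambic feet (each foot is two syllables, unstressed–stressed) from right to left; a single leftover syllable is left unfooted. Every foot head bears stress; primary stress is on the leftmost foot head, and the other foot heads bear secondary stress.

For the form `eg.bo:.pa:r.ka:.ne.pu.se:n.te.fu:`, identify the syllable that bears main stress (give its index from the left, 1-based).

Parse right to left into iambic (σˈσ) feet: eg (bo:.ˈpa:r) (ka:.ˈne) (pu.ˈse:n) (te.ˈfu:). Syllable 1 is left unfooted.
Foot heads (stressed positions): 3, 5, 7, 9.
End Rule Leftmost: primary stress on the leftmost head = syllable 3.
Primary stress: syllable 3 → eg.bo:.ˈpa:r.ka:.ne.pu.se:n.te.fu:.

3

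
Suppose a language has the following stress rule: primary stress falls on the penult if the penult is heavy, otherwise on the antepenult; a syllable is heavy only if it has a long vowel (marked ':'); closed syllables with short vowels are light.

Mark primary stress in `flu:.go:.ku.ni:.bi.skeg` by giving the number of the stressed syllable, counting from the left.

Weights: 4 ni: H, 5 bi L, 6 skeg L.
The penult (syllable 5, bi) is light, so stress falls on the antepenult (syllable 4, ni:).
Primary stress: syllable 4 → flu:.go:.ku.ˈni:.bi.skeg.

4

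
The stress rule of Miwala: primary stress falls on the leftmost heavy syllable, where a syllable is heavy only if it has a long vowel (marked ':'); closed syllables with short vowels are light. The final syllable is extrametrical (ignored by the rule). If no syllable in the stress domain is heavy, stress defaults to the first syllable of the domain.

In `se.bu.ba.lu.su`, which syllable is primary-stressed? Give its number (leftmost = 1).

The final syllable (5, su) is extrametrical; the stress domain is syllables 1–4.
Weights: 1 se L, 2 bu L, 3 ba L, 4 lu L.
No heavy syllable in the domain; default to the first syllable of the domain = syllable 1.
Primary stress: syllable 1 → ˈse.bu.ba.lu.su.

1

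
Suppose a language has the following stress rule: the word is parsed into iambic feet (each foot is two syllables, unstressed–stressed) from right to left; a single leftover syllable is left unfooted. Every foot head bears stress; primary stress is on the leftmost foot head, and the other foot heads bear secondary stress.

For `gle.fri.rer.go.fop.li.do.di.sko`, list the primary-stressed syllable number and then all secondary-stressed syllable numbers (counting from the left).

primary 3, secondary 5, 7, 9

Parse right to left into iambic (σˈσ) feet: gle (fri.ˈrer) (go.ˈfop) (li.ˈdo) (di.ˈsko). Syllable 1 is left unfooted.
Foot heads (stressed positions): 3, 5, 7, 9.
End Rule Leftmost: primary stress on the leftmost head = syllable 3.
Secondary stress on 5, 7, 9: gle.fri.ˈrer.go.ˌfop.li.ˌdo.di.ˌsko.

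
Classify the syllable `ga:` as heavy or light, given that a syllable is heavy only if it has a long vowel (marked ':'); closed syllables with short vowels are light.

heavy

`ga:`: long vowel, open (no coda). Long vowel → heavy.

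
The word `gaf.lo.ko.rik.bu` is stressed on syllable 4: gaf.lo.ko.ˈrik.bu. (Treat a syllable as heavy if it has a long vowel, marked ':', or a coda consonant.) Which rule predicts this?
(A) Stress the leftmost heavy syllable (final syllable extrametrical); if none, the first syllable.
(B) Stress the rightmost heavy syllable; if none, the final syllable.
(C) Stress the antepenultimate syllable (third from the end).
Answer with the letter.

B

Rule A → syllable 1 (observed: 4).
Rule B → syllable 4 ✓.
Rule C → syllable 3 (observed: 4).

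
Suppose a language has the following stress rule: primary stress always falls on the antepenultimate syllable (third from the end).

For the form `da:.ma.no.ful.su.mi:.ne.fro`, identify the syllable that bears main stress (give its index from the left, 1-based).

6

The word has 8 syllables; the antepenultimate syllable (third from the end) is syllable 6 (mi:).
Primary stress: syllable 6 → da:.ma.no.ful.su.ˈmi:.ne.fro.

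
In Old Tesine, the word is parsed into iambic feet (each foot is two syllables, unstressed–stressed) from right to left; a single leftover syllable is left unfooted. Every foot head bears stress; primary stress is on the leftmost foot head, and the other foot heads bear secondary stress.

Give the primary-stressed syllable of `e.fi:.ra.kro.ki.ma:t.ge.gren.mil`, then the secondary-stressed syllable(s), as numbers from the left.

primary 3, secondary 5, 7, 9

Parse right to left into iambic (σˈσ) feet: e (fi:.ˈra) (kro.ˈki) (ma:t.ˈge) (gren.ˈmil). Syllable 1 is left unfooted.
Foot heads (stressed positions): 3, 5, 7, 9.
End Rule Leftmost: primary stress on the leftmost head = syllable 3.
Secondary stress on 5, 7, 9: e.fi:.ˈra.kro.ˌki.ma:t.ˌge.gren.ˌmil.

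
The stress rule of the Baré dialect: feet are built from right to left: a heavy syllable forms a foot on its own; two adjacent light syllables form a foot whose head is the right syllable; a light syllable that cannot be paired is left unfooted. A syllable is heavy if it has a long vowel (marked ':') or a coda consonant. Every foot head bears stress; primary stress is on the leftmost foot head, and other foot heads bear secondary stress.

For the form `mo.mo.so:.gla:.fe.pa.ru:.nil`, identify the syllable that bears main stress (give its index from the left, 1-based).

Weights: 1 mo L, 2 mo L, 3 so: H, 4 gla: H, 5 fe L, 6 pa L, 7 ru: H, 8 nil H.
Parse right to left (heavy = foot alone; LL = one foot; stranded L unfooted): (mo.ˈmo) (ˈso:) (ˈgla:) (fe.ˈpa) (ˈru:) (ˈnil).
Foot heads: 2, 3, 4, 6, 7, 8.
Primary stress on the leftmost head = syllable 2.
Primary stress: syllable 2 → mo.ˈmo.so:.gla:.fe.pa.ru:.nil.

2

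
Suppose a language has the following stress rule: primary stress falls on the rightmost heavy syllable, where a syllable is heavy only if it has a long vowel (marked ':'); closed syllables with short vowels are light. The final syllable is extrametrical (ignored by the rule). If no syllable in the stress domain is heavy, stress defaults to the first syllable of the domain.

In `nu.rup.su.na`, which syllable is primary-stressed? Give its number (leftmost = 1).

1

The final syllable (4, na) is extrametrical; the stress domain is syllables 1–3.
Weights: 1 nu L, 2 rup L, 3 su L.
No heavy syllable in the domain; default to the first syllable of the domain = syllable 1.
Primary stress: syllable 1 → ˈnu.rup.su.na.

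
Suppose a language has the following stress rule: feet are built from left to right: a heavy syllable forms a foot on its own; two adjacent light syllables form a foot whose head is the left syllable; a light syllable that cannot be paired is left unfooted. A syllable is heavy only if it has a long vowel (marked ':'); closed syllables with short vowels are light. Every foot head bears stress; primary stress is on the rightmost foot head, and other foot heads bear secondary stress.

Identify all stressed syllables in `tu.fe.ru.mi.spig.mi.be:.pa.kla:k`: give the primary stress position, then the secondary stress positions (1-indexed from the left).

Weights: 1 tu L, 2 fe L, 3 ru L, 4 mi L, 5 spig L, 6 mi L, 7 be: H, 8 pa L, 9 kla:k H.
Parse left to right (heavy = foot alone; LL = one foot; stranded L unfooted): (ˈtu.fe) (ˈru.mi) (ˈspig.mi) (ˈbe:) pa (ˈkla:k).
Foot heads: 1, 3, 5, 7, 9.
Primary stress on the rightmost head = syllable 9.
Secondary stress on 1, 3, 5, 7: ˌtu.fe.ˌru.mi.ˌspig.mi.ˌbe:.pa.ˈkla:k.

primary 9, secondary 1, 3, 5, 7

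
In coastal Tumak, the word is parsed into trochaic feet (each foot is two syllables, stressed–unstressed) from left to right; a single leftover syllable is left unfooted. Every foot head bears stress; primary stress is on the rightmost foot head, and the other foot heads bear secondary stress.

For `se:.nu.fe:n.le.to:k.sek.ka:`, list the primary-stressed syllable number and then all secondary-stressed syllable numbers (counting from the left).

primary 5, secondary 1, 3

Parse left to right into trochaic (ˈσσ) feet: (ˈse:.nu) (ˈfe:n.le) (ˈto:k.sek) ka:. Syllable 7 is left unfooted.
Foot heads (stressed positions): 1, 3, 5.
End Rule Rightmost: primary stress on the rightmost head = syllable 5.
Secondary stress on 1, 3: ˌse:.nu.ˌfe:n.le.ˈto:k.sek.ka:.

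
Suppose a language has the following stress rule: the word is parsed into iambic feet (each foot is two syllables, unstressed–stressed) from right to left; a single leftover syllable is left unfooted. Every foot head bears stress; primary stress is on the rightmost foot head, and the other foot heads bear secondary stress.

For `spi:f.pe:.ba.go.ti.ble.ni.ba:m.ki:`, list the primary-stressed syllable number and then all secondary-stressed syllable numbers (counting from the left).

primary 9, secondary 3, 5, 7

Parse right to left into iambic (σˈσ) feet: spi:f (pe:.ˈba) (go.ˈti) (ble.ˈni) (ba:m.ˈki:). Syllable 1 is left unfooted.
Foot heads (stressed positions): 3, 5, 7, 9.
End Rule Rightmost: primary stress on the rightmost head = syllable 9.
Secondary stress on 3, 5, 7: spi:f.pe:.ˌba.go.ˌti.ble.ˌni.ba:m.ˈki:.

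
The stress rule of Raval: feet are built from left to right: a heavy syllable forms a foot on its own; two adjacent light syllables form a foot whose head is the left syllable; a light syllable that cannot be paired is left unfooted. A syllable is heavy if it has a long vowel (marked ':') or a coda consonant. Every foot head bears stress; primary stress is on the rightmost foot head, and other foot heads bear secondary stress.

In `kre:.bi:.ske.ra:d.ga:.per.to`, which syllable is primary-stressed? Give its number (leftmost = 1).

6

Weights: 1 kre: H, 2 bi: H, 3 ske L, 4 ra:d H, 5 ga: H, 6 per H, 7 to L.
Parse left to right (heavy = foot alone; LL = one foot; stranded L unfooted): (ˈkre:) (ˈbi:) ske (ˈra:d) (ˈga:) (ˈper) to.
Foot heads: 1, 2, 4, 5, 6.
Primary stress on the rightmost head = syllable 6.
Primary stress: syllable 6 → kre:.bi:.ske.ra:d.ga:.ˈper.to.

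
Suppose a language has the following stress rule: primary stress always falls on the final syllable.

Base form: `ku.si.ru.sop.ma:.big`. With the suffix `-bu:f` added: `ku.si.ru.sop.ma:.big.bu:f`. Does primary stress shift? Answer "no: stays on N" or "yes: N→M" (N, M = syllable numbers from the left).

Base `ku.si.ru.sop.ma:.big` (6 syllables):
  The word has 6 syllables; the final syllable is syllable 6 (big).
  → primary stress on syllable 6.
Suffixed `ku.si.ru.sop.ma:.big.bu:f` (7 syllables):
  The word has 7 syllables; the final syllable is syllable 7 (bu:f).
  → primary stress on syllable 7.

yes: 6→7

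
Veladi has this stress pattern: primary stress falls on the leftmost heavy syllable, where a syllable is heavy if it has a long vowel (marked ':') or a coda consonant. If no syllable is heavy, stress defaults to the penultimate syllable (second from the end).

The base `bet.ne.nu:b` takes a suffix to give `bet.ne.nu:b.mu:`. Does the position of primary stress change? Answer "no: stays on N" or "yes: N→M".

Base `bet.ne.nu:b` (3 syllables):
  Weights: 1 bet H, 2 ne L, 3 nu:b H.
  Heavy syllables in the domain: 1, 3. The leftmost is syllable 1 (bet).
  → primary stress on syllable 1.
Suffixed `bet.ne.nu:b.mu:` (4 syllables):
  Weights: 1 bet H, 2 ne L, 3 nu:b H, 4 mu: H.
  Heavy syllables in the domain: 1, 3, 4. The leftmost is syllable 1 (bet).
  → primary stress on syllable 1.

no: stays on 1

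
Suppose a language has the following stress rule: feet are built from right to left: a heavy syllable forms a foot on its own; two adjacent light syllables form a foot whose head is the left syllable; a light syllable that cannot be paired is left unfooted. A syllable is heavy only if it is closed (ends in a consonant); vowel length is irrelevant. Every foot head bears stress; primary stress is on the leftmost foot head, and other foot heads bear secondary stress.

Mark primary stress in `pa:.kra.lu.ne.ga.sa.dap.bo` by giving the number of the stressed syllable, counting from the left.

Weights: 1 pa: L, 2 kra L, 3 lu L, 4 ne L, 5 ga L, 6 sa L, 7 dap H, 8 bo L.
Parse right to left (heavy = foot alone; LL = one foot; stranded L unfooted): (ˈpa:.kra) (ˈlu.ne) (ˈga.sa) (ˈdap) bo.
Foot heads: 1, 3, 5, 7.
Primary stress on the leftmost head = syllable 1.
Primary stress: syllable 1 → ˈpa:.kra.lu.ne.ga.sa.dap.bo.

1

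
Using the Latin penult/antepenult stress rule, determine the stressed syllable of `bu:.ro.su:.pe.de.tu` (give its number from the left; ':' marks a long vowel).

Classical Latin: stress the penult if heavy (long vowel or closed), else the antepenult.
Weights: 4 pe L, 5 de L, 6 tu L.
The penult (syllable 5, de) is light, so stress falls on the antepenult (syllable 4, pe).
Stress on syllable 4: bu:.ro.su:.ˈpe.de.tu.

4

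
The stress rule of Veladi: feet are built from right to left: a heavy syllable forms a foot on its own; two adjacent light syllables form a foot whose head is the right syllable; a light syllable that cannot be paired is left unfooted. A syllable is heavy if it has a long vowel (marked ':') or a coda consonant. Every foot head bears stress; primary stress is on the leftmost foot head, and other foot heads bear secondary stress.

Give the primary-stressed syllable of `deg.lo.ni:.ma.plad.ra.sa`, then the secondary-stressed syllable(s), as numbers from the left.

primary 1, secondary 3, 5, 7

Weights: 1 deg H, 2 lo L, 3 ni: H, 4 ma L, 5 plad H, 6 ra L, 7 sa L.
Parse right to left (heavy = foot alone; LL = one foot; stranded L unfooted): (ˈdeg) lo (ˈni:) ma (ˈplad) (ra.ˈsa).
Foot heads: 1, 3, 5, 7.
Primary stress on the leftmost head = syllable 1.
Secondary stress on 3, 5, 7: ˈdeg.lo.ˌni:.ma.ˌplad.ra.ˌsa.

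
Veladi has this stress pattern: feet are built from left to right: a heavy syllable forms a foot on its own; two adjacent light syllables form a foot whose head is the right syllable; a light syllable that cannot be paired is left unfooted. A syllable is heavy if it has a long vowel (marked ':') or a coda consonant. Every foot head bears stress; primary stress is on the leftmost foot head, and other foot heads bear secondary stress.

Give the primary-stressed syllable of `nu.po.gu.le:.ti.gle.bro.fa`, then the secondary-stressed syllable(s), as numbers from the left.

Weights: 1 nu L, 2 po L, 3 gu L, 4 le: H, 5 ti L, 6 gle L, 7 bro L, 8 fa L.
Parse left to right (heavy = foot alone; LL = one foot; stranded L unfooted): (nu.ˈpo) gu (ˈle:) (ti.ˈgle) (bro.ˈfa).
Foot heads: 2, 4, 6, 8.
Primary stress on the leftmost head = syllable 2.
Secondary stress on 4, 6, 8: nu.ˈpo.gu.ˌle:.ti.ˌgle.bro.ˌfa.

primary 2, secondary 4, 6, 8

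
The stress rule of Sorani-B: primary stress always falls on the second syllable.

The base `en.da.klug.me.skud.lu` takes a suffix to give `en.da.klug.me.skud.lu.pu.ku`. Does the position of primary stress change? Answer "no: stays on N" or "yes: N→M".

Base `en.da.klug.me.skud.lu` (6 syllables):
  The word has 6 syllables; the second syllable is syllable 2 (da).
  → primary stress on syllable 2.
Suffixed `en.da.klug.me.skud.lu.pu.ku` (8 syllables):
  The word has 8 syllables; the second syllable is syllable 2 (da).
  → primary stress on syllable 2.

no: stays on 2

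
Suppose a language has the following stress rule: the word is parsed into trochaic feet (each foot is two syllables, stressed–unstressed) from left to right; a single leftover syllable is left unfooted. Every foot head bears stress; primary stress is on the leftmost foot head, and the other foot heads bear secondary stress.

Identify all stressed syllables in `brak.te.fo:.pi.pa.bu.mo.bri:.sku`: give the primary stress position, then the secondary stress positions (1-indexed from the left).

Parse left to right into trochaic (ˈσσ) feet: (ˈbrak.te) (ˈfo:.pi) (ˈpa.bu) (ˈmo.bri:) sku. Syllable 9 is left unfooted.
Foot heads (stressed positions): 1, 3, 5, 7.
End Rule Leftmost: primary stress on the leftmost head = syllable 1.
Secondary stress on 3, 5, 7: ˈbrak.te.ˌfo:.pi.ˌpa.bu.ˌmo.bri:.sku.

primary 1, secondary 3, 5, 7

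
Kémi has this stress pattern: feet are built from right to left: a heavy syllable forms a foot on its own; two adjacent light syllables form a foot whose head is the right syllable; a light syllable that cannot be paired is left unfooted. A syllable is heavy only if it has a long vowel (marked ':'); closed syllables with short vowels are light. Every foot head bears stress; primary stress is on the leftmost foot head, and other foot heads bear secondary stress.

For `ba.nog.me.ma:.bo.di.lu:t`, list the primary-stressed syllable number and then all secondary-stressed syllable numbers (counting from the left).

primary 3, secondary 4, 6, 7

Weights: 1 ba L, 2 nog L, 3 me L, 4 ma: H, 5 bo L, 6 di L, 7 lu:t H.
Parse right to left (heavy = foot alone; LL = one foot; stranded L unfooted): ba (nog.ˈme) (ˈma:) (bo.ˈdi) (ˈlu:t).
Foot heads: 3, 4, 6, 7.
Primary stress on the leftmost head = syllable 3.
Secondary stress on 4, 6, 7: ba.nog.ˈme.ˌma:.bo.ˌdi.ˌlu:t.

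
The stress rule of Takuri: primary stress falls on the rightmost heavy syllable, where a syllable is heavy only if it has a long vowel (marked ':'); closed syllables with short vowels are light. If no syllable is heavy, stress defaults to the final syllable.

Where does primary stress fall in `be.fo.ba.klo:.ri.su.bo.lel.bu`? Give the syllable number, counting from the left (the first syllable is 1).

4

Weights: 1 be L, 2 fo L, 3 ba L, 4 klo: H, 5 ri L, 6 su L, 7 bo L, 8 lel L, 9 bu L.
Heavy syllables in the domain: 4. The rightmost is syllable 4 (klo:).
Primary stress: syllable 4 → be.fo.ba.ˈklo:.ri.su.bo.lel.bu.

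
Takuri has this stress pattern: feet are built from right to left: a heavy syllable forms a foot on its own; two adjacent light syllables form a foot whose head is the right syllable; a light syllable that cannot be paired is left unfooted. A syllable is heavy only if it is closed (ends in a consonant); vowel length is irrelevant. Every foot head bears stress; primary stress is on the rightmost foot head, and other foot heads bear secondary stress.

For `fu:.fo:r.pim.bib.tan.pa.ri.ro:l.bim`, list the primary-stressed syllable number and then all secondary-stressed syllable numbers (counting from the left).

Weights: 1 fu: L, 2 fo:r H, 3 pim H, 4 bib H, 5 tan H, 6 pa L, 7 ri L, 8 ro:l H, 9 bim H.
Parse right to left (heavy = foot alone; LL = one foot; stranded L unfooted): fu: (ˈfo:r) (ˈpim) (ˈbib) (ˈtan) (pa.ˈri) (ˈro:l) (ˈbim).
Foot heads: 2, 3, 4, 5, 7, 8, 9.
Primary stress on the rightmost head = syllable 9.
Secondary stress on 2, 3, 4, 5, 7, 8: fu:.ˌfo:r.ˌpim.ˌbib.ˌtan.pa.ˌri.ˌro:l.ˈbim.

primary 9, secondary 2, 3, 4, 5, 7, 8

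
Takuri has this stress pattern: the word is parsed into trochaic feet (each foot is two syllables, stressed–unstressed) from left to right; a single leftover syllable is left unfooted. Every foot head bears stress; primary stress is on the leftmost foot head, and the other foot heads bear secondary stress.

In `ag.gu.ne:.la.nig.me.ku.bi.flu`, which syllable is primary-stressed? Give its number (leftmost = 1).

Parse left to right into trochaic (ˈσσ) feet: (ˈag.gu) (ˈne:.la) (ˈnig.me) (ˈku.bi) flu. Syllable 9 is left unfooted.
Foot heads (stressed positions): 1, 3, 5, 7.
End Rule Leftmost: primary stress on the leftmost head = syllable 1.
Primary stress: syllable 1 → ˈag.gu.ne:.la.nig.me.ku.bi.flu.

1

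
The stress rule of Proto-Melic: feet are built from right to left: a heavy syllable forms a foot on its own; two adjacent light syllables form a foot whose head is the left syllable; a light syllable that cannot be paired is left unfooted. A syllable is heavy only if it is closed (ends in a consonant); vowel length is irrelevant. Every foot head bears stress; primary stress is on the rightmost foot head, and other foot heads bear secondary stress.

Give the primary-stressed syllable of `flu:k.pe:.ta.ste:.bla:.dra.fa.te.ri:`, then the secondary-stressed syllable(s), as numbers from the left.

primary 8, secondary 1, 2, 4, 6

Weights: 1 flu:k H, 2 pe: L, 3 ta L, 4 ste: L, 5 bla: L, 6 dra L, 7 fa L, 8 te L, 9 ri: L.
Parse right to left (heavy = foot alone; LL = one foot; stranded L unfooted): (ˈflu:k) (ˈpe:.ta) (ˈste:.bla:) (ˈdra.fa) (ˈte.ri:).
Foot heads: 1, 2, 4, 6, 8.
Primary stress on the rightmost head = syllable 8.
Secondary stress on 1, 2, 4, 6: ˌflu:k.ˌpe:.ta.ˌste:.bla:.ˌdra.fa.ˈte.ri:.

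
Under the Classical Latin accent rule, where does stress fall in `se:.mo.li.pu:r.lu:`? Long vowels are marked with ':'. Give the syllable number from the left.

Classical Latin: stress the penult if heavy (long vowel or closed), else the antepenult.
Weights: 3 li L, 4 pu:r H, 5 lu: H.
The penult (syllable 4, pu:r) is heavy, so it takes stress.
Stress on syllable 4: se:.mo.li.ˈpu:r.lu:.

4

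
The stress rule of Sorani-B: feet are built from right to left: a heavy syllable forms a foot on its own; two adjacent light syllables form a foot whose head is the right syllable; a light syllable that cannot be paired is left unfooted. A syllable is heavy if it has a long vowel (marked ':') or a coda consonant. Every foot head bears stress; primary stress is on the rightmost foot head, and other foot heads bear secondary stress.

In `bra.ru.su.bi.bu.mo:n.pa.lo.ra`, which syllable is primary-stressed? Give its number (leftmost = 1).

Weights: 1 bra L, 2 ru L, 3 su L, 4 bi L, 5 bu L, 6 mo:n H, 7 pa L, 8 lo L, 9 ra L.
Parse right to left (heavy = foot alone; LL = one foot; stranded L unfooted): bra (ru.ˈsu) (bi.ˈbu) (ˈmo:n) pa (lo.ˈra).
Foot heads: 3, 5, 6, 9.
Primary stress on the rightmost head = syllable 9.
Primary stress: syllable 9 → bra.ru.su.bi.bu.mo:n.pa.lo.ˈra.

9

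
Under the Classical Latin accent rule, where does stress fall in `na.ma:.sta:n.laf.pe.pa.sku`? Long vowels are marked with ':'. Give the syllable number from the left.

5

Classical Latin: stress the penult if heavy (long vowel or closed), else the antepenult.
Weights: 5 pe L, 6 pa L, 7 sku L.
The penult (syllable 6, pa) is light, so stress falls on the antepenult (syllable 5, pe).
Stress on syllable 5: na.ma:.sta:n.laf.ˈpe.pa.sku.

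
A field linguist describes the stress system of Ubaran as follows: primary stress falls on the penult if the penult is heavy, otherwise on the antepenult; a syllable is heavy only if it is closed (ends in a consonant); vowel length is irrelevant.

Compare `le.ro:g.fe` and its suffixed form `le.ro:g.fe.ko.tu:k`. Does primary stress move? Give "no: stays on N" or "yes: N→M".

Base `le.ro:g.fe` (3 syllables):
  Weights: 1 le L, 2 ro:g H, 3 fe L.
  The penult (syllable 2, ro:g) is heavy, so it takes stress.
  → primary stress on syllable 2.
Suffixed `le.ro:g.fe.ko.tu:k` (5 syllables):
  Weights: 3 fe L, 4 ko L, 5 tu:k H.
  The penult (syllable 4, ko) is light, so stress falls on the antepenult (syllable 3, fe).
  → primary stress on syllable 3.

yes: 2→3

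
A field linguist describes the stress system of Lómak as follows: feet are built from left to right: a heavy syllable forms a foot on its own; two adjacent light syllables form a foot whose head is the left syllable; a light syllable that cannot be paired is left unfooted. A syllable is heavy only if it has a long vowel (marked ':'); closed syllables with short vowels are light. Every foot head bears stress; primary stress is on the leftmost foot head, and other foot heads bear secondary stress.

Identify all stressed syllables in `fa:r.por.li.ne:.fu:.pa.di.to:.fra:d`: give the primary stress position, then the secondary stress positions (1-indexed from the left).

primary 1, secondary 2, 4, 5, 6, 8, 9

Weights: 1 fa:r H, 2 por L, 3 li L, 4 ne: H, 5 fu: H, 6 pa L, 7 di L, 8 to: H, 9 fra:d H.
Parse left to right (heavy = foot alone; LL = one foot; stranded L unfooted): (ˈfa:r) (ˈpor.li) (ˈne:) (ˈfu:) (ˈpa.di) (ˈto:) (ˈfra:d).
Foot heads: 1, 2, 4, 5, 6, 8, 9.
Primary stress on the leftmost head = syllable 1.
Secondary stress on 2, 4, 5, 6, 8, 9: ˈfa:r.ˌpor.li.ˌne:.ˌfu:.ˌpa.di.ˌto:.ˌfra:d.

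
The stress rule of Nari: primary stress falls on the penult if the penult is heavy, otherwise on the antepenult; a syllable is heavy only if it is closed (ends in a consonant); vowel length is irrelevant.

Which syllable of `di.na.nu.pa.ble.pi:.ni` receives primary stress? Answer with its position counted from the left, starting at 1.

Weights: 5 ble L, 6 pi: L, 7 ni L.
The penult (syllable 6, pi:) is light, so stress falls on the antepenult (syllable 5, ble).
Primary stress: syllable 5 → di.na.nu.pa.ˈble.pi:.ni.

5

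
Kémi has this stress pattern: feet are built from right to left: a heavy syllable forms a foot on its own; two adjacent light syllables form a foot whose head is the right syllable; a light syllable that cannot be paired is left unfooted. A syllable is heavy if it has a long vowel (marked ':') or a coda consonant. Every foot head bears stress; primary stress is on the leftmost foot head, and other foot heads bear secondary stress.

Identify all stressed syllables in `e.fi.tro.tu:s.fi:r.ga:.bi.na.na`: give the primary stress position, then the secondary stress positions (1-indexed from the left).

primary 3, secondary 4, 5, 6, 9

Weights: 1 e L, 2 fi L, 3 tro L, 4 tu:s H, 5 fi:r H, 6 ga: H, 7 bi L, 8 na L, 9 na L.
Parse right to left (heavy = foot alone; LL = one foot; stranded L unfooted): e (fi.ˈtro) (ˈtu:s) (ˈfi:r) (ˈga:) bi (na.ˈna).
Foot heads: 3, 4, 5, 6, 9.
Primary stress on the leftmost head = syllable 3.
Secondary stress on 4, 5, 6, 9: e.fi.ˈtro.ˌtu:s.ˌfi:r.ˌga:.bi.na.ˌna.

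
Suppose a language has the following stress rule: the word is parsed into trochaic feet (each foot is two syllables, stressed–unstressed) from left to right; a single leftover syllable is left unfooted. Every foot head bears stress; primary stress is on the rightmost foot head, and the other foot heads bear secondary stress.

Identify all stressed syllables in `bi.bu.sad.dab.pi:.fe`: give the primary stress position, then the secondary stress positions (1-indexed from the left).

primary 5, secondary 1, 3

Parse left to right into trochaic (ˈσσ) feet: (ˈbi.bu) (ˈsad.dab) (ˈpi:.fe).
Foot heads (stressed positions): 1, 3, 5.
End Rule Rightmost: primary stress on the rightmost head = syllable 5.
Secondary stress on 1, 3: ˌbi.bu.ˌsad.dab.ˈpi:.fe.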